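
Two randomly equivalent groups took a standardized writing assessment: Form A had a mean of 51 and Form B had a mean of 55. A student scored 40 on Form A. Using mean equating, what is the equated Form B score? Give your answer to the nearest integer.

44

Mean equating: y = x + (M_Y − M_X) = 40 + (55 − 51) = 44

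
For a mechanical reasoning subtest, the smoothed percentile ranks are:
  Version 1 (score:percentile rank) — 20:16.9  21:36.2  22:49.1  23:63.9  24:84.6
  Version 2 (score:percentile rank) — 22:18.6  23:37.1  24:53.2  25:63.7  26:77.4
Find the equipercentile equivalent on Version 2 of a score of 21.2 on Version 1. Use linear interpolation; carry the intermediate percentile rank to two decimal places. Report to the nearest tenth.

23.1

PR of 21.2 on Version 1: 36.2 + (21.2 − 21)/(22 − 21) × (49.1 − 36.2) = 38.78
On Version 2, PR 38.78 falls between score 23 (PR 37.1) and 24 (PR 53.2).
Interpolate: 23 + (38.78 − 37.1)/(53.2 − 37.1) × (24 − 23) = 23.1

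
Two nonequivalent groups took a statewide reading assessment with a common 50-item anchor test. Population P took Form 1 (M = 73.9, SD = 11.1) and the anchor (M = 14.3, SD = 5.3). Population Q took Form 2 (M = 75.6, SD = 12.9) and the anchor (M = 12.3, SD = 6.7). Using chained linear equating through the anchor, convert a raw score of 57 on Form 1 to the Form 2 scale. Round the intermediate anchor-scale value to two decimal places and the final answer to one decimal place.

Form 1 → anchor (Population P): v = (5.3/11.1)(57 − 73.9) + 14.3 = 6.23
anchor → Form 2 (Population Q): y = (12.9/6.7)(6.23 − 12.3) + 75.6 = 63.9

63.9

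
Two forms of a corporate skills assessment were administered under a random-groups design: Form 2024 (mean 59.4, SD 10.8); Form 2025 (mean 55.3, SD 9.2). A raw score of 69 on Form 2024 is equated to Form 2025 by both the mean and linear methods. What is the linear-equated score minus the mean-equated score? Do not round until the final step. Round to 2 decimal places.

-1.42

Mean-equated: 69 + (55.3 − 59.4) = 64.90
Linear-equated: (9.2/10.8)(69 − 59.4) + 55.3 = 63.478
Difference = 63.478 − 64.90 = -1.42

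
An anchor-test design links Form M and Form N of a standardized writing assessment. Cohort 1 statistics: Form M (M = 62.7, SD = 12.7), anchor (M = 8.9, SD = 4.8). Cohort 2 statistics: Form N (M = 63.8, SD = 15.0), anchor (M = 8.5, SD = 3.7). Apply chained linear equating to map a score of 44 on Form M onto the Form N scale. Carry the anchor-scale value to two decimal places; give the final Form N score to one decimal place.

36.8

Form M → anchor (Cohort 1): v = (4.8/12.7)(44 − 62.7) + 8.9 = 1.83
anchor → Form N (Cohort 2): y = (15.0/3.7)(1.83 − 8.5) + 63.8 = 36.8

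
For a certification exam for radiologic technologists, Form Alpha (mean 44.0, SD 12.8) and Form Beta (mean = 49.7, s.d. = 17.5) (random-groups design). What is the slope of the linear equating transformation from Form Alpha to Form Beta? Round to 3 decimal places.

1.367

A = SD_Y / SD_X = 17.5 / 12.8 = 1.367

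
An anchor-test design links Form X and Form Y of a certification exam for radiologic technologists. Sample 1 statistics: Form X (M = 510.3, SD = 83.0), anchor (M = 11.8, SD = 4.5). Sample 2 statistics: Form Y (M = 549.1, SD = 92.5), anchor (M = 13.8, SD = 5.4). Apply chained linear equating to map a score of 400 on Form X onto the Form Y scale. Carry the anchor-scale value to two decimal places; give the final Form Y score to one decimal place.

Form X → anchor (Sample 1): v = (4.5/83.0)(400 − 510.3) + 11.8 = 5.82
anchor → Form Y (Sample 2): y = (92.5/5.4)(5.82 − 13.8) + 549.1 = 412.4

412.4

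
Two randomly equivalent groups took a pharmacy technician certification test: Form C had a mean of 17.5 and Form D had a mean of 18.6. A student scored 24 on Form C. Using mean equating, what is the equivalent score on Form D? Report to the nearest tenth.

Mean equating: y = x + (M_Y − M_X) = 24 + (18.6 − 17.5) = 25.1

25.1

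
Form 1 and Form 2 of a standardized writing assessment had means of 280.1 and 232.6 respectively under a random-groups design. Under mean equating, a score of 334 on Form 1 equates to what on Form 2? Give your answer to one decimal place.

Mean equating: y = x + (M_Y − M_X) = 334 + (232.6 − 280.1) = 286.5

286.5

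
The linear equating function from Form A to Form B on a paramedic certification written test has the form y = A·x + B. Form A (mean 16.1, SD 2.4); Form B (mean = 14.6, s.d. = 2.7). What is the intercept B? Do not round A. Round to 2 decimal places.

A = SD_Y / SD_X = 2.7 / 2.4 = 1.125000
B = M_Y − A·M_X = 14.6 − 1.125000 × 16.1 = -3.51

-3.51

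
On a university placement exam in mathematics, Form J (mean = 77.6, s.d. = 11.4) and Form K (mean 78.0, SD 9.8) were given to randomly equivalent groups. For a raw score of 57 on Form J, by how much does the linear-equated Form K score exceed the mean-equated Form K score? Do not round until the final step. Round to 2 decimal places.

Mean-equated: 57 + (78.0 − 77.6) = 57.40
Linear-equated: (9.8/11.4)(57 − 77.6) + 78.0 = 60.291
Difference = 60.291 − 57.40 = 2.89

2.89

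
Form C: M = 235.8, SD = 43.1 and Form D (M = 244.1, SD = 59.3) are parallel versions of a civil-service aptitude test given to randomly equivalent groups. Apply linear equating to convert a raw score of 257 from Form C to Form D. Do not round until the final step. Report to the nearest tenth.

273.3

Linear equating: y = (SD_Y/SD_X)(x − M_X) + M_Y
y = (59.3/43.1)(257 − 235.8) + 244.1
y = 1.375870 × 21.2 + 244.1 = 29.1684 + 244.1 = 273.3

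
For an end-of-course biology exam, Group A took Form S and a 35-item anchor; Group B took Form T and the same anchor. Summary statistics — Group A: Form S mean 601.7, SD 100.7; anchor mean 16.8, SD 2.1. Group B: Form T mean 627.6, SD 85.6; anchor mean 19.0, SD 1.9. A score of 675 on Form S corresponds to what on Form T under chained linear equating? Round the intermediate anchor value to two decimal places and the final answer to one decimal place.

597.4

Form S → anchor (Group A): v = (2.1/100.7)(675 − 601.7) + 16.8 = 18.33
anchor → Form T (Group B): y = (85.6/1.9)(18.33 − 19.0) + 627.6 = 597.4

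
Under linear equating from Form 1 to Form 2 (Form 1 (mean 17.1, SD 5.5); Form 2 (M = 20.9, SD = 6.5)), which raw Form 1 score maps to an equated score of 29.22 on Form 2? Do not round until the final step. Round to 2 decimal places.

24.14

Invert y = (SD_Y/SD_X)(x − M_X) + M_Y:
x = (SD_X/SD_Y)(y − M_Y) + M_X = (5.5/6.5)(29.22 − 20.9) + 17.1
x = 0.846154 × 8.320 + 17.1 = 24.14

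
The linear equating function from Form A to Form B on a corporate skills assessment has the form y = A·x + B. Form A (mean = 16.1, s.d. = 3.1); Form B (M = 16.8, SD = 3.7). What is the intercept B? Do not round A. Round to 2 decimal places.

A = SD_Y / SD_X = 3.7 / 3.1 = 1.193548
B = M_Y − A·M_X = 16.8 − 1.193548 × 16.1 = -2.42

-2.42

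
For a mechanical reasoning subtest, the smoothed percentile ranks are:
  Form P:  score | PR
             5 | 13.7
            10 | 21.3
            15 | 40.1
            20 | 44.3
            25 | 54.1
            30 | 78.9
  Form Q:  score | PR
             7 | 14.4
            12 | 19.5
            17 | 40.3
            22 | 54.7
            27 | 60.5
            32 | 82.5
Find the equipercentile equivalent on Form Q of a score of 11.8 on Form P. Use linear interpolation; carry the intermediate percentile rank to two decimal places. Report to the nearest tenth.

14.1

PR of 11.8 on Form P: 21.3 + (11.8 − 10)/(15 − 10) × (40.1 − 21.3) = 28.07
On Form Q, PR 28.07 falls between score 12 (PR 19.5) and 17 (PR 40.3).
Interpolate: 12 + (28.07 − 19.5)/(40.3 − 19.5) × (17 − 12) = 14.1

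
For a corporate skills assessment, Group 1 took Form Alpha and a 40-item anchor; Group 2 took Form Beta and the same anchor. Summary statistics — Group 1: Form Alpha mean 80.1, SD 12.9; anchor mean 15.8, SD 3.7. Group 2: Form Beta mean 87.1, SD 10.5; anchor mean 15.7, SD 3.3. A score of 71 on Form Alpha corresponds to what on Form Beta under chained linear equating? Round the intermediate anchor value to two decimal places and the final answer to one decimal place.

79.1

Form Alpha → anchor (Group 1): v = (3.7/12.9)(71 − 80.1) + 15.8 = 13.19
anchor → Form Beta (Group 2): y = (10.5/3.3)(13.19 − 15.7) + 87.1 = 79.1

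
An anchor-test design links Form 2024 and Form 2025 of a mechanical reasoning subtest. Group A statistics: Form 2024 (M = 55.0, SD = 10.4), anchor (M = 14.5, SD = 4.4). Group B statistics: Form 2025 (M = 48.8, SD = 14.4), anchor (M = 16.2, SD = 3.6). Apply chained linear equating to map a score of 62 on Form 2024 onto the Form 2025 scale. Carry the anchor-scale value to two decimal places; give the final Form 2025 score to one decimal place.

Form 2024 → anchor (Group A): v = (4.4/10.4)(62 − 55.0) + 14.5 = 17.46
anchor → Form 2025 (Group B): y = (14.4/3.6)(17.46 − 16.2) + 48.8 = 53.8

53.8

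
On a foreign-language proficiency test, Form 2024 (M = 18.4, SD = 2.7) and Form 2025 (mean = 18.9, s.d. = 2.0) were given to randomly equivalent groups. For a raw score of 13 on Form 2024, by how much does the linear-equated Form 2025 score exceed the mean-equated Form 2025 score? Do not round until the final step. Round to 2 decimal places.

1.40

Mean-equated: 13 + (18.9 − 18.4) = 13.50
Linear-equated: (2.0/2.7)(13 − 18.4) + 18.9 = 14.900
Difference = 14.900 − 13.50 = 1.40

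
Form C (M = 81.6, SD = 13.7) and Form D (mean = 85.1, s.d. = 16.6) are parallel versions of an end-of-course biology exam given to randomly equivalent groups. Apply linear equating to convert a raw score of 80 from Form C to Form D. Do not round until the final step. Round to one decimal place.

83.2

Linear equating: y = (SD_Y/SD_X)(x − M_X) + M_Y
y = (16.6/13.7)(80 − 81.6) + 85.1
y = 1.211679 × -1.6 + 85.1 = -1.9387 + 85.1 = 83.2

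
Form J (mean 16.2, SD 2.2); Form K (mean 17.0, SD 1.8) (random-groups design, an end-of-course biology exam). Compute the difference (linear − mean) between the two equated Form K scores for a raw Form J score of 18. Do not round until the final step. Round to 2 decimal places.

Mean-equated: 18 + (17.0 − 16.2) = 18.80
Linear-equated: (1.8/2.2)(18 − 16.2) + 17.0 = 18.473
Difference = 18.473 − 18.80 = -0.33

-0.33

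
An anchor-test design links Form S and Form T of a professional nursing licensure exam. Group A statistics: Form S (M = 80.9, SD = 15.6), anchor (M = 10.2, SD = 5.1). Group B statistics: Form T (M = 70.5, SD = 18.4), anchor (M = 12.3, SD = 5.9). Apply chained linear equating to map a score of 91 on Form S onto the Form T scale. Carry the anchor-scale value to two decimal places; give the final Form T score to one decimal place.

Form S → anchor (Group A): v = (5.1/15.6)(91 − 80.9) + 10.2 = 13.50
anchor → Form T (Group B): y = (18.4/5.9)(13.50 − 12.3) + 70.5 = 74.2

74.2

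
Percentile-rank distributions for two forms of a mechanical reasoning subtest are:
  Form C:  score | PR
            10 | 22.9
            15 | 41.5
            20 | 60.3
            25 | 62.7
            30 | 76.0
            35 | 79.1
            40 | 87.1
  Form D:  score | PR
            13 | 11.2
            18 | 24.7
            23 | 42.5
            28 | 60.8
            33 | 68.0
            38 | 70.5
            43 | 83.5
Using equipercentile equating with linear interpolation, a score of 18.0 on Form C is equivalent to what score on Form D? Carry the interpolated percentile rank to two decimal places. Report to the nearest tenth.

PR of 18.0 on Form C: 41.5 + (18.0 − 15)/(20 − 15) × (60.3 − 41.5) = 52.78
On Form D, PR 52.78 falls between score 23 (PR 42.5) and 28 (PR 60.8).
Interpolate: 23 + (52.78 − 42.5)/(60.8 − 42.5) × (28 − 23) = 25.8

25.8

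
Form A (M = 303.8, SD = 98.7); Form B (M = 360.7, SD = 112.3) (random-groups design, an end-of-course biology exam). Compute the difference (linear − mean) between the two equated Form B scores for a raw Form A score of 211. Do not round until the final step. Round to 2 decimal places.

-12.79

Mean-equated: 211 + (360.7 − 303.8) = 267.90
Linear-equated: (112.3/98.7)(211 − 303.8) + 360.7 = 255.113
Difference = 255.113 − 267.90 = -12.79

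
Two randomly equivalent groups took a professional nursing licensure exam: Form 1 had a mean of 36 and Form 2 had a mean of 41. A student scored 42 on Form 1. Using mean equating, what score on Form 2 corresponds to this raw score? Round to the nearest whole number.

47

Mean equating: y = x + (M_Y − M_X) = 42 + (41 − 36) = 47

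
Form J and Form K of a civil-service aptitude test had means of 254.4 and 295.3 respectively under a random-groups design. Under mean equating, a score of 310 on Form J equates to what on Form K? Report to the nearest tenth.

350.9

Mean equating: y = x + (M_Y − M_X) = 310 + (295.3 − 254.4) = 350.9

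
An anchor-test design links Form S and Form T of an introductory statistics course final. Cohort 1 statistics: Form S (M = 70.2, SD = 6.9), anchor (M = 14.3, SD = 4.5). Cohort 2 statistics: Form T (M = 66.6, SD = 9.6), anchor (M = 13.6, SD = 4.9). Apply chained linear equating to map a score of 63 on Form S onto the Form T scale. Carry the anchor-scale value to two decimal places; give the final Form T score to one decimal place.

Form S → anchor (Cohort 1): v = (4.5/6.9)(63 − 70.2) + 14.3 = 9.60
anchor → Form T (Cohort 2): y = (9.6/4.9)(9.60 − 13.6) + 66.6 = 58.8

58.8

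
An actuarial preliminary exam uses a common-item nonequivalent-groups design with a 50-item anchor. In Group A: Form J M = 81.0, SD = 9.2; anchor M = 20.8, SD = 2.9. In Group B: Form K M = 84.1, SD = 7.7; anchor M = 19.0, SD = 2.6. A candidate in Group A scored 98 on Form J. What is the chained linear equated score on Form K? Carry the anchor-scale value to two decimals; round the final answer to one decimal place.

105.3

Form J → anchor (Group A): v = (2.9/9.2)(98 − 81.0) + 20.8 = 26.16
anchor → Form K (Group B): y = (7.7/2.6)(26.16 − 19.0) + 84.1 = 105.3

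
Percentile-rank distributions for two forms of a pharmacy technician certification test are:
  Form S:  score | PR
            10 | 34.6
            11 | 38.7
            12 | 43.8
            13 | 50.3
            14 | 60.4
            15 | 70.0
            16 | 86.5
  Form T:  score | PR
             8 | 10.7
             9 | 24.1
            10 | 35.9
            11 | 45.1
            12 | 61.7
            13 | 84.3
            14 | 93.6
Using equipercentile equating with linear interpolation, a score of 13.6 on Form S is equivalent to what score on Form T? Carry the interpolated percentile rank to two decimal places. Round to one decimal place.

PR of 13.6 on Form S: 50.3 + (13.6 − 13)/(14 − 13) × (60.4 − 50.3) = 56.36
On Form T, PR 56.36 falls between score 11 (PR 45.1) and 12 (PR 61.7).
Interpolate: 11 + (56.36 − 45.1)/(61.7 − 45.1) × (12 − 11) = 11.7

11.7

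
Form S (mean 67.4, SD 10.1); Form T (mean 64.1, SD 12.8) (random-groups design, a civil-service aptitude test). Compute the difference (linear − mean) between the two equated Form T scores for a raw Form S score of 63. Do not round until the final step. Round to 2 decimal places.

-1.18

Mean-equated: 63 + (64.1 − 67.4) = 59.70
Linear-equated: (12.8/10.1)(63 − 67.4) + 64.1 = 58.524
Difference = 58.524 − 59.70 = -1.18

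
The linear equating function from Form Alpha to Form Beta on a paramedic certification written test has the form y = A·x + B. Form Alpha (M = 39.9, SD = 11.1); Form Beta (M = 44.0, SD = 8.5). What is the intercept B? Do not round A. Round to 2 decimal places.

A = SD_Y / SD_X = 8.5 / 11.1 = 0.765766
B = M_Y − A·M_X = 44.0 − 0.765766 × 39.9 = 13.45

13.45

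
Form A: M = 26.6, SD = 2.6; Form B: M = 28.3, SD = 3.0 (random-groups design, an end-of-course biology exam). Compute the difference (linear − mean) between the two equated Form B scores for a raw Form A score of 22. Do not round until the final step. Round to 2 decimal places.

Mean-equated: 22 + (28.3 − 26.6) = 23.70
Linear-equated: (3.0/2.6)(22 − 26.6) + 28.3 = 22.992
Difference = 22.992 − 23.70 = -0.71

-0.71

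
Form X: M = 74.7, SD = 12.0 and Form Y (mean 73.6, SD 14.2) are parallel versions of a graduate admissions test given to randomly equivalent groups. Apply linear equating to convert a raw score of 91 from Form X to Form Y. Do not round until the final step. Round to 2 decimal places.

92.89

Linear equating: y = (SD_Y/SD_X)(x − M_X) + M_Y
y = (14.2/12.0)(91 − 74.7) + 73.6
y = 1.183333 × 16.3 + 73.6 = 19.2883 + 73.6 = 92.89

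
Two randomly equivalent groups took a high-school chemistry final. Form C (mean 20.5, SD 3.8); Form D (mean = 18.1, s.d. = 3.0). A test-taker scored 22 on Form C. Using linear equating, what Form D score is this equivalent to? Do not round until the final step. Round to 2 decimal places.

19.28

Linear equating: y = (SD_Y/SD_X)(x − M_X) + M_Y
y = (3.0/3.8)(22 − 20.5) + 18.1
y = 0.789474 × 1.5 + 18.1 = 1.1842 + 18.1 = 19.28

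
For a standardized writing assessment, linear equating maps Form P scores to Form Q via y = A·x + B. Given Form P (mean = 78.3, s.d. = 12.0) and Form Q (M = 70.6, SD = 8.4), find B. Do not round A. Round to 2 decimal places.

15.79

A = SD_Y / SD_X = 8.4 / 12.0 = 0.700000
B = M_Y − A·M_X = 70.6 − 0.700000 × 78.3 = 15.79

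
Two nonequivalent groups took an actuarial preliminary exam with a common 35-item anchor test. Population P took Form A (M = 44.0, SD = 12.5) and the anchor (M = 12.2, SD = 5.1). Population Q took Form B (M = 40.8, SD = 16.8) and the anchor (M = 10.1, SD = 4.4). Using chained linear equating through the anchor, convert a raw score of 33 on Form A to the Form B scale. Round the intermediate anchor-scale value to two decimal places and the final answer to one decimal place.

Form A → anchor (Population P): v = (5.1/12.5)(33 − 44.0) + 12.2 = 7.71
anchor → Form B (Population Q): y = (16.8/4.4)(7.71 − 10.1) + 40.8 = 31.7

31.7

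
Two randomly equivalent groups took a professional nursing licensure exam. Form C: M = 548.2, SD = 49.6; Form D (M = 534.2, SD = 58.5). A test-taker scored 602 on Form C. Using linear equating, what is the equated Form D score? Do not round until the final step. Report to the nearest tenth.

597.7

Linear equating: y = (SD_Y/SD_X)(x − M_X) + M_Y
y = (58.5/49.6)(602 − 548.2) + 534.2
y = 1.179435 × 53.8 + 534.2 = 63.4536 + 534.2 = 597.7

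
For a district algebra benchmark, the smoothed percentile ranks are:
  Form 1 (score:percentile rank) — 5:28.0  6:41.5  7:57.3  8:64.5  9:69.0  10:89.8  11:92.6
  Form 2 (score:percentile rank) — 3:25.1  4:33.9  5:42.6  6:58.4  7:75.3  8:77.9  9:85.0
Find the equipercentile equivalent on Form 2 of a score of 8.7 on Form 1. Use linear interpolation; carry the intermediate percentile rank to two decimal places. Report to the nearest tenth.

6.5

PR of 8.7 on Form 1: 64.5 + (8.7 − 8)/(9 − 8) × (69.0 − 64.5) = 67.65
On Form 2, PR 67.65 falls between score 6 (PR 58.4) and 7 (PR 75.3).
Interpolate: 6 + (67.65 − 58.4)/(75.3 − 58.4) × (7 − 6) = 6.5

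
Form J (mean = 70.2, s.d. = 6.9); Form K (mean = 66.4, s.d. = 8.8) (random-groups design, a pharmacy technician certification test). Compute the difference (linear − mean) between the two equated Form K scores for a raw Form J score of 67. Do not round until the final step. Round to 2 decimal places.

-0.88

Mean-equated: 67 + (66.4 − 70.2) = 63.20
Linear-equated: (8.8/6.9)(67 − 70.2) + 66.4 = 62.319
Difference = 62.319 − 63.20 = -0.88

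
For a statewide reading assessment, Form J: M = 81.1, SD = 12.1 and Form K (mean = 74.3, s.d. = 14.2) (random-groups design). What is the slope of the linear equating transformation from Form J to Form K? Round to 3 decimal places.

1.174

A = SD_Y / SD_X = 14.2 / 12.1 = 1.174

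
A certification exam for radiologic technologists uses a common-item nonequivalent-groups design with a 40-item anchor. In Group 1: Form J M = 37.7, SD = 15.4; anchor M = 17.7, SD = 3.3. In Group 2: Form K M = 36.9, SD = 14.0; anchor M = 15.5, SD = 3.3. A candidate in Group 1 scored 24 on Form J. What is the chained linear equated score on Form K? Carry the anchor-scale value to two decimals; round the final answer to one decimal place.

Form J → anchor (Group 1): v = (3.3/15.4)(24 − 37.7) + 17.7 = 14.76
anchor → Form K (Group 2): y = (14.0/3.3)(14.76 − 15.5) + 36.9 = 33.8

33.8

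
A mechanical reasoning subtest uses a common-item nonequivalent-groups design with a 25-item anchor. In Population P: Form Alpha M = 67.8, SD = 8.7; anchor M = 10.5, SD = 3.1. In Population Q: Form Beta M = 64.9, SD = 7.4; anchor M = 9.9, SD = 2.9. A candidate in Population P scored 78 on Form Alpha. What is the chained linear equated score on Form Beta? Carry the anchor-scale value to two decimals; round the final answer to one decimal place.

Form Alpha → anchor (Population P): v = (3.1/8.7)(78 − 67.8) + 10.5 = 14.13
anchor → Form Beta (Population Q): y = (7.4/2.9)(14.13 − 9.9) + 64.9 = 75.7

75.7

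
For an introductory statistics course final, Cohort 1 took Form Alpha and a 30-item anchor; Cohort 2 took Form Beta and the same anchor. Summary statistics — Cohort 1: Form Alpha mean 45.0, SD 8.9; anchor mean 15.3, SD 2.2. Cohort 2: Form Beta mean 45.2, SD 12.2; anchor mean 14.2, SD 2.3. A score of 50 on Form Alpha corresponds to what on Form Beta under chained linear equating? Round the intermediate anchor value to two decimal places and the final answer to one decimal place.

57.6

Form Alpha → anchor (Cohort 1): v = (2.2/8.9)(50 − 45.0) + 15.3 = 16.54
anchor → Form Beta (Cohort 2): y = (12.2/2.3)(16.54 − 14.2) + 45.2 = 57.6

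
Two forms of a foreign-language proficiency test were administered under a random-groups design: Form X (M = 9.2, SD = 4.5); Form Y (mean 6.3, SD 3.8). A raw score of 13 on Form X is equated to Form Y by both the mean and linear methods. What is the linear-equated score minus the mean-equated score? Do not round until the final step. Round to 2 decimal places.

Mean-equated: 13 + (6.3 − 9.2) = 10.10
Linear-equated: (3.8/4.5)(13 − 9.2) + 6.3 = 9.509
Difference = 9.509 − 10.10 = -0.59

-0.59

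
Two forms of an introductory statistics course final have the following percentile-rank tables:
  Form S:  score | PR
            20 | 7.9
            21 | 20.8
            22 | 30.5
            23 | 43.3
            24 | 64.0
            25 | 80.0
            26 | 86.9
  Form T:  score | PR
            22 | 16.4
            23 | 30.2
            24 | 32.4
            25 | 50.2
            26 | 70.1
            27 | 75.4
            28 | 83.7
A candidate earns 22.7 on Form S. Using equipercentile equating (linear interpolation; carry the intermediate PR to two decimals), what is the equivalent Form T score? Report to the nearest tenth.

PR of 22.7 on Form S: 30.5 + (22.7 − 22)/(23 − 22) × (43.3 − 30.5) = 39.46
On Form T, PR 39.46 falls between score 24 (PR 32.4) and 25 (PR 50.2).
Interpolate: 24 + (39.46 − 32.4)/(50.2 − 32.4) × (25 − 24) = 24.4

24.4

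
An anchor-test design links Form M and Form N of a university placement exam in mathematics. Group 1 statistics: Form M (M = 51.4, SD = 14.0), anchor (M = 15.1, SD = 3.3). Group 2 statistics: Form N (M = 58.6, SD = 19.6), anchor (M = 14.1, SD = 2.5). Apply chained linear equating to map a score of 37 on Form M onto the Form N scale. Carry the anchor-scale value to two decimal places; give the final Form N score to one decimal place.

39.9

Form M → anchor (Group 1): v = (3.3/14.0)(37 − 51.4) + 15.1 = 11.71
anchor → Form N (Group 2): y = (19.6/2.5)(11.71 − 14.1) + 58.6 = 39.9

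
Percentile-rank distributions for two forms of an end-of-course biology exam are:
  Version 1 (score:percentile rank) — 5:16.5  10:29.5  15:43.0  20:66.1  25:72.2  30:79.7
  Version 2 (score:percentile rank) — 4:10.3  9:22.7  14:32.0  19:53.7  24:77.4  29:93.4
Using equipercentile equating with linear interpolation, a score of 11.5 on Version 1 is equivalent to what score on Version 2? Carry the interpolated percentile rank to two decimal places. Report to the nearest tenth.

PR of 11.5 on Version 1: 29.5 + (11.5 − 10)/(15 − 10) × (43.0 − 29.5) = 33.55
On Version 2, PR 33.55 falls between score 14 (PR 32.0) and 19 (PR 53.7).
Interpolate: 14 + (33.55 − 32.0)/(53.7 − 32.0) × (19 − 14) = 14.4

14.4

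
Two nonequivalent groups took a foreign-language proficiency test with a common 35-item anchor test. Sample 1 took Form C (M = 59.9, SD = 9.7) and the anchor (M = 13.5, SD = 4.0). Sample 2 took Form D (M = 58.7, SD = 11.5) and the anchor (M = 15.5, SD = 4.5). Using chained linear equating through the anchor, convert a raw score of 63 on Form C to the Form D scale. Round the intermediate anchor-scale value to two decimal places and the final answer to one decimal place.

Form C → anchor (Sample 1): v = (4.0/9.7)(63 − 59.9) + 13.5 = 14.78
anchor → Form D (Sample 2): y = (11.5/4.5)(14.78 − 15.5) + 58.7 = 56.9

56.9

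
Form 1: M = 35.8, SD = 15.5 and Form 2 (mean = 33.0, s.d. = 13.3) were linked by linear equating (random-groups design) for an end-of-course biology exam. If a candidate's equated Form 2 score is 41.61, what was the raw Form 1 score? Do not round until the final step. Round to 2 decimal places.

45.83

Invert y = (SD_Y/SD_X)(x − M_X) + M_Y:
x = (SD_X/SD_Y)(y − M_Y) + M_X = (15.5/13.3)(41.61 − 33.0) + 35.8
x = 1.165414 × 8.610 + 35.8 = 45.83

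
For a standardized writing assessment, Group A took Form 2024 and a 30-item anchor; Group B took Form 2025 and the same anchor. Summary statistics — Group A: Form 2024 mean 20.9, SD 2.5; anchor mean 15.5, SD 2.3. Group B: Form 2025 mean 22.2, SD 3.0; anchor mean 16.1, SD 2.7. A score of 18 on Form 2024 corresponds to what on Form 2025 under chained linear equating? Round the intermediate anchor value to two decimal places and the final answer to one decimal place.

18.6

Form 2024 → anchor (Group A): v = (2.3/2.5)(18 − 20.9) + 15.5 = 12.83
anchor → Form 2025 (Group B): y = (3.0/2.7)(12.83 − 16.1) + 22.2 = 18.6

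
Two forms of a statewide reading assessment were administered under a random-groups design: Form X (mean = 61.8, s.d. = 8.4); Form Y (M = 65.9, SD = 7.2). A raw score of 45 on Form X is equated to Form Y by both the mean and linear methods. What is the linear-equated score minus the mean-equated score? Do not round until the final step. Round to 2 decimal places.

2.40

Mean-equated: 45 + (65.9 − 61.8) = 49.10
Linear-equated: (7.2/8.4)(45 − 61.8) + 65.9 = 51.500
Difference = 51.500 − 49.10 = 2.40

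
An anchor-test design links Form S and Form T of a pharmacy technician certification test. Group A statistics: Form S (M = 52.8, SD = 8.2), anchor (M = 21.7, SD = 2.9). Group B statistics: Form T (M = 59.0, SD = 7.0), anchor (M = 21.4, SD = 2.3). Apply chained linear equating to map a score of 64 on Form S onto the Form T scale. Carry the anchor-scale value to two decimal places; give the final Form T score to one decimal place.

Form S → anchor (Group A): v = (2.9/8.2)(64 − 52.8) + 21.7 = 25.66
anchor → Form T (Group B): y = (7.0/2.3)(25.66 − 21.4) + 59.0 = 72.0

72.0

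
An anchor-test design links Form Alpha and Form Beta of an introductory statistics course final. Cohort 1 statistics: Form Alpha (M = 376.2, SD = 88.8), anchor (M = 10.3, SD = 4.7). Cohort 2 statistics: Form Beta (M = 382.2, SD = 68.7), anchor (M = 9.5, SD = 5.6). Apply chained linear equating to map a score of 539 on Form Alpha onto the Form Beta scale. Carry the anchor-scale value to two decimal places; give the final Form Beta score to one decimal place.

497.8

Form Alpha → anchor (Cohort 1): v = (4.7/88.8)(539 − 376.2) + 10.3 = 18.92
anchor → Form Beta (Cohort 2): y = (68.7/5.6)(18.92 − 9.5) + 382.2 = 497.8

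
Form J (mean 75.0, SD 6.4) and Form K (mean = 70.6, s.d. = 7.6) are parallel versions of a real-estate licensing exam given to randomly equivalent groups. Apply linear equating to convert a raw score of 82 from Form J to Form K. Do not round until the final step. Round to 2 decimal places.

78.91

Linear equating: y = (SD_Y/SD_X)(x − M_X) + M_Y
y = (7.6/6.4)(82 − 75.0) + 70.6
y = 1.187500 × 7.0 + 70.6 = 8.3125 + 70.6 = 78.91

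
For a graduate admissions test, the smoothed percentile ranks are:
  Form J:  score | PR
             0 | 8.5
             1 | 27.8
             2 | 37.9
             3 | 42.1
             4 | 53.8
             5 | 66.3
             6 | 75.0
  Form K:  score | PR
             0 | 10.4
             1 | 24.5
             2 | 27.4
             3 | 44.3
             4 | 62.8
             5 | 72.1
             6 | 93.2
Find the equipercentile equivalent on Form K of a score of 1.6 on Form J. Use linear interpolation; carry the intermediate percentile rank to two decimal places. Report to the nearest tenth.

2.4

PR of 1.6 on Form J: 27.8 + (1.6 − 1)/(2 − 1) × (37.9 − 27.8) = 33.86
On Form K, PR 33.86 falls between score 2 (PR 27.4) and 3 (PR 44.3).
Interpolate: 2 + (33.86 − 27.4)/(44.3 − 27.4) × (3 − 2) = 2.4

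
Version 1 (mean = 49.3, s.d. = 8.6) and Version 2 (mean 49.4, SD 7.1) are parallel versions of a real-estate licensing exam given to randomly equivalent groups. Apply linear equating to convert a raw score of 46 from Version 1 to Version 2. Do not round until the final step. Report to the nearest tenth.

Linear equating: y = (SD_Y/SD_X)(x − M_X) + M_Y
y = (7.1/8.6)(46 − 49.3) + 49.4
y = 0.825581 × -3.3 + 49.4 = -2.7244 + 49.4 = 46.7

46.7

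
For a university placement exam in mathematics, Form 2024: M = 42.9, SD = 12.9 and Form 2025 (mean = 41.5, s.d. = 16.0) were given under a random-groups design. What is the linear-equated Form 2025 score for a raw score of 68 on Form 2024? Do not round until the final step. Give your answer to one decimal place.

72.6

Linear equating: y = (SD_Y/SD_X)(x − M_X) + M_Y
y = (16.0/12.9)(68 − 42.9) + 41.5
y = 1.240310 × 25.1 + 41.5 = 31.1318 + 41.5 = 72.6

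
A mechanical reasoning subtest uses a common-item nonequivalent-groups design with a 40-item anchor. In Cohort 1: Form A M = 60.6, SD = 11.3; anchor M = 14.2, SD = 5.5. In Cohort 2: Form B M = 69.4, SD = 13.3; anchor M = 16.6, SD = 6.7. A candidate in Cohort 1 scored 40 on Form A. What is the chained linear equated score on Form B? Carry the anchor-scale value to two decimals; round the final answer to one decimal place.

44.7

Form A → anchor (Cohort 1): v = (5.5/11.3)(40 − 60.6) + 14.2 = 4.17
anchor → Form B (Cohort 2): y = (13.3/6.7)(4.17 − 16.6) + 69.4 = 44.7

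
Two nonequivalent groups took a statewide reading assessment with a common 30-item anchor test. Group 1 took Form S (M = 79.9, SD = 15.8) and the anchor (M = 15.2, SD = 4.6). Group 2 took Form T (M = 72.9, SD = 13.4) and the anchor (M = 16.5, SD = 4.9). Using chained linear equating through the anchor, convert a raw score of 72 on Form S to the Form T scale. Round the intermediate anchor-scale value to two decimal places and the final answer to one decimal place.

63.1

Form S → anchor (Group 1): v = (4.6/15.8)(72 − 79.9) + 15.2 = 12.90
anchor → Form T (Group 2): y = (13.4/4.9)(12.90 − 16.5) + 72.9 = 63.1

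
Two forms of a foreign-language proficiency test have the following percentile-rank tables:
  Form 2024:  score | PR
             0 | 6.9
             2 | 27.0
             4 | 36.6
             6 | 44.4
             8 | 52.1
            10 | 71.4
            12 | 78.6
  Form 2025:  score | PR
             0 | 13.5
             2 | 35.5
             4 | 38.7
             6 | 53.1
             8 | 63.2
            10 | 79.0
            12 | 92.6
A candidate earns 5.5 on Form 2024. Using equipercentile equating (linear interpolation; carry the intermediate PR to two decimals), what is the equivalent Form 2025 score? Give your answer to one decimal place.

PR of 5.5 on Form 2024: 36.6 + (5.5 − 4)/(6 − 4) × (44.4 − 36.6) = 42.45
On Form 2025, PR 42.45 falls between score 4 (PR 38.7) and 6 (PR 53.1).
Interpolate: 4 + (42.45 − 38.7)/(53.1 − 38.7) × (6 − 4) = 4.5

4.5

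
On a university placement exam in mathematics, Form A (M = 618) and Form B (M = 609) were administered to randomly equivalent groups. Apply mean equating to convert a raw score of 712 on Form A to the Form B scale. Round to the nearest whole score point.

Mean equating: y = x + (M_Y − M_X) = 712 + (609 − 618) = 703

703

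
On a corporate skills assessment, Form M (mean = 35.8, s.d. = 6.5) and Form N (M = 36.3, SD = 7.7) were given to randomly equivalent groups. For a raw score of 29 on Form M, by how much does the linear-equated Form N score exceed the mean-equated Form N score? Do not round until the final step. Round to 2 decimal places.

-1.26

Mean-equated: 29 + (36.3 − 35.8) = 29.50
Linear-equated: (7.7/6.5)(29 − 35.8) + 36.3 = 28.245
Difference = 28.245 − 29.50 = -1.26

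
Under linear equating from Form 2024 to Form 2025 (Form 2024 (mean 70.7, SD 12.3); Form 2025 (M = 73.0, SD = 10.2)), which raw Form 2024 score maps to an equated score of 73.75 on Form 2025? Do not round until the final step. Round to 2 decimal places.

Invert y = (SD_Y/SD_X)(x − M_X) + M_Y:
x = (SD_X/SD_Y)(y − M_Y) + M_X = (12.3/10.2)(73.75 − 73.0) + 70.7
x = 1.205882 × 0.750 + 70.7 = 71.60

71.60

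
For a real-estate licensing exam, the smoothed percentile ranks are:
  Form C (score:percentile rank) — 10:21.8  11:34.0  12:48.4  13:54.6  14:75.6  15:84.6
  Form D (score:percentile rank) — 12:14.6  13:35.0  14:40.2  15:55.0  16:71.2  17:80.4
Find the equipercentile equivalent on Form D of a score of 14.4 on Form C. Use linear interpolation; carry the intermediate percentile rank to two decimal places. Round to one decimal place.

PR of 14.4 on Form C: 75.6 + (14.4 − 14)/(15 − 14) × (84.6 − 75.6) = 79.20
On Form D, PR 79.20 falls between score 16 (PR 71.2) and 17 (PR 80.4).
Interpolate: 16 + (79.20 − 71.2)/(80.4 − 71.2) × (17 − 16) = 16.9

16.9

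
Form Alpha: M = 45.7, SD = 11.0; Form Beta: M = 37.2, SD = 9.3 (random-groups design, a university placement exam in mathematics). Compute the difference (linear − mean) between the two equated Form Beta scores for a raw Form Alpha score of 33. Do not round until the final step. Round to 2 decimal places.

Mean-equated: 33 + (37.2 − 45.7) = 24.50
Linear-equated: (9.3/11.0)(33 − 45.7) + 37.2 = 26.463
Difference = 26.463 − 24.50 = 1.96

1.96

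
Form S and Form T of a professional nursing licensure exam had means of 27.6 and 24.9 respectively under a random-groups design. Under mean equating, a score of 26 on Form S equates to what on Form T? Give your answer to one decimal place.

Mean equating: y = x + (M_Y − M_X) = 26 + (24.9 − 27.6) = 23.3

23.3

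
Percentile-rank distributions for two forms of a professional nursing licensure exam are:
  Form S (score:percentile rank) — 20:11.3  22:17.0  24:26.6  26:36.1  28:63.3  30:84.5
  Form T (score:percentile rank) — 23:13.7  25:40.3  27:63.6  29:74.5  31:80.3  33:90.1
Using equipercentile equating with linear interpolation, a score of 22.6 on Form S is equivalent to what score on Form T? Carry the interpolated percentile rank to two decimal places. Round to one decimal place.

PR of 22.6 on Form S: 17.0 + (22.6 − 22)/(24 − 22) × (26.6 − 17.0) = 19.88
On Form T, PR 19.88 falls between score 23 (PR 13.7) and 25 (PR 40.3).
Interpolate: 23 + (19.88 − 13.7)/(40.3 − 13.7) × (25 − 23) = 23.5

23.5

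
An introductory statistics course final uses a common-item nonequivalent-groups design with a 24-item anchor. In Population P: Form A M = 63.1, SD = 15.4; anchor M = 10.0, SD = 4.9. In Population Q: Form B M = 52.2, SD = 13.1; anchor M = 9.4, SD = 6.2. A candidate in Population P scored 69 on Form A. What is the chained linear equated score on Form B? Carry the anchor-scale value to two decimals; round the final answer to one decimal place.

57.4

Form A → anchor (Population P): v = (4.9/15.4)(69 − 63.1) + 10.0 = 11.88
anchor → Form B (Population Q): y = (13.1/6.2)(11.88 − 9.4) + 52.2 = 57.4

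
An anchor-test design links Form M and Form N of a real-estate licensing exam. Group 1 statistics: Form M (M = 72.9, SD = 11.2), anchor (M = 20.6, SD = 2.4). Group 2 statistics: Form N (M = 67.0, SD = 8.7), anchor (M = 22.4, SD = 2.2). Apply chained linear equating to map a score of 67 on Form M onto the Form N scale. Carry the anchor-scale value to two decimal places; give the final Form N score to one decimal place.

54.9

Form M → anchor (Group 1): v = (2.4/11.2)(67 − 72.9) + 20.6 = 19.34
anchor → Form N (Group 2): y = (8.7/2.2)(19.34 − 22.4) + 67.0 = 54.9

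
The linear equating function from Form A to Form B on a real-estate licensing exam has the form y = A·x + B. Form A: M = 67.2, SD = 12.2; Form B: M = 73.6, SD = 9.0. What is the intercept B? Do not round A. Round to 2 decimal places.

A = SD_Y / SD_X = 9.0 / 12.2 = 0.737705
B = M_Y − A·M_X = 73.6 − 0.737705 × 67.2 = 24.03

24.03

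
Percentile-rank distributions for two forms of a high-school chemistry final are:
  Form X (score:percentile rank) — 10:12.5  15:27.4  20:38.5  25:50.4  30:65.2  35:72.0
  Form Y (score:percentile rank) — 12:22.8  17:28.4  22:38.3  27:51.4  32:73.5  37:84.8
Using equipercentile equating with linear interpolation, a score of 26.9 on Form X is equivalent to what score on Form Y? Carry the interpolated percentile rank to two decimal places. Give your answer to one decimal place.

28.0

PR of 26.9 on Form X: 50.4 + (26.9 − 25)/(30 − 25) × (65.2 − 50.4) = 56.02
On Form Y, PR 56.02 falls between score 27 (PR 51.4) and 32 (PR 73.5).
Interpolate: 27 + (56.02 − 51.4)/(73.5 − 51.4) × (32 − 27) = 28.0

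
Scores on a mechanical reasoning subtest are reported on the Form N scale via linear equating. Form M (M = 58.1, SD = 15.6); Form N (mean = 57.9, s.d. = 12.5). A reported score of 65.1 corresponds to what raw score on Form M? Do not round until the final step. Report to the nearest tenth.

67.1

Invert y = (SD_Y/SD_X)(x − M_X) + M_Y:
x = (SD_X/SD_Y)(y − M_Y) + M_X = (15.6/12.5)(65.1 − 57.9) + 58.1
x = 1.248000 × 7.200 + 58.1 = 67.1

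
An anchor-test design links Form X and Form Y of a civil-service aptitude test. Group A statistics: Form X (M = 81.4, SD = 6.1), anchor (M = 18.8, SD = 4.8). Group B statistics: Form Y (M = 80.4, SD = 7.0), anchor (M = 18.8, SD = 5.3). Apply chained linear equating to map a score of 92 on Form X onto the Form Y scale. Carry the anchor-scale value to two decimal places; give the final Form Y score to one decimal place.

91.4

Form X → anchor (Group A): v = (4.8/6.1)(92 − 81.4) + 18.8 = 27.14
anchor → Form Y (Group B): y = (7.0/5.3)(27.14 − 18.8) + 80.4 = 91.4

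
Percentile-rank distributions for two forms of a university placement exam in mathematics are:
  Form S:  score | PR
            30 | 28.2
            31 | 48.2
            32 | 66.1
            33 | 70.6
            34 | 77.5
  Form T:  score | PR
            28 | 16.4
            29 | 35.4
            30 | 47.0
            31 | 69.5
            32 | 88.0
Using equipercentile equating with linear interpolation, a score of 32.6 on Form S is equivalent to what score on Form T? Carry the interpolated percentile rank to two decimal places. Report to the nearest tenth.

PR of 32.6 on Form S: 66.1 + (32.6 − 32)/(33 − 32) × (70.6 − 66.1) = 68.80
On Form T, PR 68.80 falls between score 30 (PR 47.0) and 31 (PR 69.5).
Interpolate: 30 + (68.80 − 47.0)/(69.5 − 47.0) × (31 − 30) = 31.0

31.0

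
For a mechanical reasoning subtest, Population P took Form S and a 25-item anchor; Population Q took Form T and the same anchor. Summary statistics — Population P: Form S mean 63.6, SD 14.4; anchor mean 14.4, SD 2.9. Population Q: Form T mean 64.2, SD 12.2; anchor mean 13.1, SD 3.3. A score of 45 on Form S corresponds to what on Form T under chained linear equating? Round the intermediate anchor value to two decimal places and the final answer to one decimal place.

55.1

Form S → anchor (Population P): v = (2.9/14.4)(45 − 63.6) + 14.4 = 10.65
anchor → Form T (Population Q): y = (12.2/3.3)(10.65 − 13.1) + 64.2 = 55.1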